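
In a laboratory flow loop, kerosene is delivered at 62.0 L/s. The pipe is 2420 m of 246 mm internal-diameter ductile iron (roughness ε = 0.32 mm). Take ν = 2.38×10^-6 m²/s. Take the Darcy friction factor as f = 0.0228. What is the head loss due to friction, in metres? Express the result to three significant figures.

V = 4Q/(πD²) = 4·0.0620/(π·0.246²) = 1.304 m/s
h_f = f(L/D)V²/(2g) = 0.02280·(2420/0.246)·1.304²/(2·9.81) = 19.45 m

h_f ≈ 19.5 m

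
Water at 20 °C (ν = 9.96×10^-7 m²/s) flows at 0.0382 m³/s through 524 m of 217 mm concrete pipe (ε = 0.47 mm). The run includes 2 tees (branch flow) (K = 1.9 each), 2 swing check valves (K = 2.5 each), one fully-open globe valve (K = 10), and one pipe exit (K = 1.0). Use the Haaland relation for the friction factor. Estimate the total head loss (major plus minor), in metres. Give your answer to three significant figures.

H_L ≈ 4.31 m

V = 4Q/(πD²) = 1.033 m/s; V²/2g = 0.05438 m
Re = 2.25×10^5, ε/D = 0.00217 → f = 0.02464 (Haaland)
Major: h_f = f(L/D)·V²/2g = 0.02464·2415·0.05438 = 3.235 m
Minor: ΣK = 19.8; h_m = ΣK·V²/2g = 1.077 m
Total H_L = 3.235 + 1.077 = 4.312 m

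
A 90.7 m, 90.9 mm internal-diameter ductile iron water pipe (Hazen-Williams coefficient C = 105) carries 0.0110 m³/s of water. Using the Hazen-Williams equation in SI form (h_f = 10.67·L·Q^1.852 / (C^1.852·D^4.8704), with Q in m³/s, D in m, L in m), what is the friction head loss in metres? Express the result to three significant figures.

h_f = 10.67·90.7·0.0110^1.852 / (105^1.852·0.0909^4.8704) = 4.869 m

h_f ≈ 4.87 m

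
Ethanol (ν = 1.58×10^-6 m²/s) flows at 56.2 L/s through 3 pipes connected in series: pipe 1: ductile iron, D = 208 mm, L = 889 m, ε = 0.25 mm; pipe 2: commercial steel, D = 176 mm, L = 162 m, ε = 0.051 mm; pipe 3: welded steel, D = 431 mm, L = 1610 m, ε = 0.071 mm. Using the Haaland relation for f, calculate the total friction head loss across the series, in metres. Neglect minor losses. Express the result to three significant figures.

Pipe 1: V = 1.654 m/s, Re = 2.18×10^5, ε/D = 0.00120, f = 0.02160, h_1 = f(L/D)V²/2g = 12.87 m
Pipe 2: V = 2.310 m/s, Re = 2.57×10^5, ε/D = 2.90×10^-4, f = 0.01698, h_2 = f(L/D)V²/2g = 4.250 m
Pipe 3: V = 0.3852 m/s, Re = 1.05×10^5, ε/D = 1.65×10^-4, f = 0.01841, h_3 = f(L/D)V²/2g = 0.5201 m
Series → Q common, losses add: H = Σh = 17.64 m

H ≈ 17.6 m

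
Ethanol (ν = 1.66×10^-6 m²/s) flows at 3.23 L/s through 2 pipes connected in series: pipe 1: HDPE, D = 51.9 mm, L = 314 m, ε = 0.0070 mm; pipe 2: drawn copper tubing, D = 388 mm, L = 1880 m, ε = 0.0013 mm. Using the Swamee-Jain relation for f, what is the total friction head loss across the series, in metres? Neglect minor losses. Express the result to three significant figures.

H ≈ 15.5 m

Pipe 1: V = 1.527 m/s, Re = 4.77×10^4, ε/D = 1.35×10^-4, f = 0.02151, h_1 = f(L/D)V²/2g = 15.46 m
Pipe 2: V = 0.02732 m/s, Re = 6390, ε/D = 3.35×10^-6, f = 0.03519, h_2 = f(L/D)V²/2g = 0.006485 m
Series → Q common, losses add: H = Σh = 15.47 m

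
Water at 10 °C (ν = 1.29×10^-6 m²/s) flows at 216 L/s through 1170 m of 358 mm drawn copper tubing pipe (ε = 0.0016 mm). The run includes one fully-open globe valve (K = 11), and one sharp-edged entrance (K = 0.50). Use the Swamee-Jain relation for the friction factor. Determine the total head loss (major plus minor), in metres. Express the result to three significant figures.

V = 4Q/(πD²) = 2.146 m/s; V²/2g = 0.2347 m
Re = 5.96×10^5, ε/D = 4.47×10^-6 → f = 0.01277 (Swamee-Jain)
Major: h_f = f(L/D)·V²/2g = 0.01277·3268·0.2347 = 9.796 m
Minor: ΣK = 11.5; h_m = ΣK·V²/2g = 2.699 m
Total H_L = 9.796 + 2.699 = 12.49 m

H_L ≈ 12.5 m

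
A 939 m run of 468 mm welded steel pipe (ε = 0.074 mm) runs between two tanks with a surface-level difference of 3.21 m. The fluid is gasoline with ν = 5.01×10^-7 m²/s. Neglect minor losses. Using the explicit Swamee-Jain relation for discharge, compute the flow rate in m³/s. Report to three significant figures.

Swamee-Jain (Type II): Q = -0.965·√(gD⁵h_f/L)·ln[ε/(3.7D) + √(3.17ν²L/(gD³h_f))]
√(gD⁵h_f/L) = √(9.81·0.468⁵·3.21/939) = 0.02744
ε/(3.7D) = 4.27×10^-5; √(3.17ν²L/(gD³h_f)) = 1.52×10^-5
Q = -0.965·0.02744·ln(5.795×10^-5) = 0.2583 m³/s
Check: V = 1.50 m/s, Re = 1.40×10^6, f = 0.01401, h_f = 3.23 m ≈ 3.21 m ✓

Q ≈ 0.258 m³/s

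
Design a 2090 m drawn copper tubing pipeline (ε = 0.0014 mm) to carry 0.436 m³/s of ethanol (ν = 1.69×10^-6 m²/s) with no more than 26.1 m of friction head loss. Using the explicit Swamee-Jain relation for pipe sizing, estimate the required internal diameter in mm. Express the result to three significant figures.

D ≈ 439 mm

Swamee-Jain (Type III): D = 0.66·[ε^1.25·(LQ²/(gh_f))^4.75 + ν·Q^9.4·(L/(gh_f))^5.2]^0.04
LQ²/(gh_f) = 1.552; L/(gh_f) = 8.163
Term 1 = ε^1.25·(…)^4.75 = 3.88×10^-7; Term 2 = ν·Q^9.4·(…)^5.2 = 3.81×10^-5
D = 0.66·(3.88×10^-7 + 3.81×10^-5)^0.04 = 0.4395 m = 439 mm
Check: V = 2.87 m/s, Re = 7.47×10^5, f = 0.01226, h_f = 24.6 m ≈ 26.1 m ✓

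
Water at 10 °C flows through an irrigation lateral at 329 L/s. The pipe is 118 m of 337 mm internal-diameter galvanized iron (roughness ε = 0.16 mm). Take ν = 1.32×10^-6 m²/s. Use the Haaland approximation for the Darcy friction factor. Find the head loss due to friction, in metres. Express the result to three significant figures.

h_f ≈ 4.13 m

V = 4Q/(πD²) = 4·0.329/(π·0.337²) = 3.688 m/s
Re = VD/ν = 3.688·0.337/1.32×10^-6 = 9.42×10^5 → turbulent
ε/D = 0.16/337 = 4.75×10^-4
Haaland: f = 0.01702
h_f = f(L/D)V²/(2g) = 0.01702·(118/0.337)·3.688²/(2·9.81) = 4.133 m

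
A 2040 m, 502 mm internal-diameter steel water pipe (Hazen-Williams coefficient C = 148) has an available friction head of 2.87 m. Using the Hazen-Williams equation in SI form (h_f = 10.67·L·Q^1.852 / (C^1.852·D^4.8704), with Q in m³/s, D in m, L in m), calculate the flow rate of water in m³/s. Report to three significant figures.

Rearranging: Q = [h_f·C^1.852·D^4.8704 / (10.67·L)]^(1/1.852)
Q = [2.87·148^1.852·0.502^4.8704 / (10.67·2040)]^0.540 = 0.1942 m³/s

Q ≈ 0.194 m³/s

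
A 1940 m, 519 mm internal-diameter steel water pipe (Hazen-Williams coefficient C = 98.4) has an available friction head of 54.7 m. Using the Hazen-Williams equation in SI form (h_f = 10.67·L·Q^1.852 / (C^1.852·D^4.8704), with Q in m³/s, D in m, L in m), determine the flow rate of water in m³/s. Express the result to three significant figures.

Q ≈ 0.711 m³/s

Rearranging: Q = [h_f·C^1.852·D^4.8704 / (10.67·L)]^(1/1.852)
Q = [54.7·98.4^1.852·0.519^4.8704 / (10.67·1940)]^0.540 = 0.7111 m³/s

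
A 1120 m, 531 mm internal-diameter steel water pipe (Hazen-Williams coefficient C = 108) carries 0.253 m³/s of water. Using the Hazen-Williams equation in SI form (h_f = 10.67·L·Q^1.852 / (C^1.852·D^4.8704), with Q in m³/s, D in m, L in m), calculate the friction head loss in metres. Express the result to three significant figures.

h_f = 10.67·1120·0.253^1.852 / (108^1.852·0.531^4.8704) = 3.507 m

h_f ≈ 3.51 m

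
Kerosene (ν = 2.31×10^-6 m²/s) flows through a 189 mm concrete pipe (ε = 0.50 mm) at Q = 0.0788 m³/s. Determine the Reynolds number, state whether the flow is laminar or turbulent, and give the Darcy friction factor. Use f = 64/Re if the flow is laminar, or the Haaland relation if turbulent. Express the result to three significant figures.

V = 4Q/(πD²) = 2.809 m/s
Re = VD/ν = 2.809·0.189/2.31×10^-6 = 2.30×10^5
Re > 4000 → turbulent; ε/D = 0.00265
Haaland: f = 0.02589

Re ≈ 2.30×10^5; turbulent; f ≈ 0.0259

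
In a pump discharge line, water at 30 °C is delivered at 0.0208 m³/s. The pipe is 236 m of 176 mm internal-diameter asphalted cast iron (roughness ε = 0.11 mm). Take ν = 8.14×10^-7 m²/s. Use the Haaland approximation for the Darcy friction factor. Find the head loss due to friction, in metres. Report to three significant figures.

h_f ≈ 0.968 m

V = 4Q/(πD²) = 4·0.0208/(π·0.176²) = 0.8550 m/s
Re = VD/ν = 0.8550·0.176/8.14×10^-7 = 1.85×10^5 → turbulent
ε/D = 0.11/176 = 6.25×10^-4
Haaland: f = 0.01939
h_f = f(L/D)V²/(2g) = 0.01939·(236/0.176)·0.8550²/(2·9.81) = 0.9684 m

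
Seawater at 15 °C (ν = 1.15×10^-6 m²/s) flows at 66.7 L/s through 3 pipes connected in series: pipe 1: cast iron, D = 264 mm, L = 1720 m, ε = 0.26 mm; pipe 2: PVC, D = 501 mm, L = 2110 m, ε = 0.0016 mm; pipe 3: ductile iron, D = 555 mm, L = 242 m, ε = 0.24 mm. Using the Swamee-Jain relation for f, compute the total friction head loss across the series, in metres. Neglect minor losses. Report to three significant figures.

H ≈ 10.7 m

Pipe 1: V = 1.219 m/s, Re = 2.80×10^5, ε/D = 9.85×10^-4, f = 0.02075, h_1 = f(L/D)V²/2g = 10.23 m
Pipe 2: V = 0.3383 m/s, Re = 1.47×10^5, ε/D = 3.19×10^-6, f = 0.01652, h_2 = f(L/D)V²/2g = 0.4060 m
Pipe 3: V = 0.2757 m/s, Re = 1.33×10^5, ε/D = 4.32×10^-4, f = 0.01940, h_3 = f(L/D)V²/2g = 0.03278 m
Series → Q common, losses add: H = Σh = 10.67 m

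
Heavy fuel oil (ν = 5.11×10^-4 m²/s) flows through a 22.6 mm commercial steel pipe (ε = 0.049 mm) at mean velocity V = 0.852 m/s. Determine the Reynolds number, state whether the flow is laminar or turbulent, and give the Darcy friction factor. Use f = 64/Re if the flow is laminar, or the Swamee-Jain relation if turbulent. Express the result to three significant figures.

Re ≈ 37.7; laminar; f = 64/Re ≈ 1.70

Re = VD/ν = 0.8520·0.0226/5.11×10^-4 = 37.7
Re < 2300 → laminar → f = 64/Re = 1.698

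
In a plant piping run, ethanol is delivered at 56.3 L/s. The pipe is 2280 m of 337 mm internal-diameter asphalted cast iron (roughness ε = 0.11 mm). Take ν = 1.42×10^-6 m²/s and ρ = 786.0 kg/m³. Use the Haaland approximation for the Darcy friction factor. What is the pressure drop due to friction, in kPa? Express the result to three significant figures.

V = 4Q/(πD²) = 4·0.0563/(π·0.337²) = 0.6312 m/s
Re = VD/ν = 0.6312·0.337/1.42×10^-6 = 1.50×10^5 → turbulent
ε/D = 0.11/337 = 3.26×10^-4
Haaland: f = 0.01827
h_f = f(L/D)V²/(2g) = 0.01827·(2280/0.337)·0.6312²/(2·9.81) = 2.510 m
Δp = ρg·h_f = 786.0·9.81·2.510 = 19.36 kPa

Δp ≈ 19.4 kPa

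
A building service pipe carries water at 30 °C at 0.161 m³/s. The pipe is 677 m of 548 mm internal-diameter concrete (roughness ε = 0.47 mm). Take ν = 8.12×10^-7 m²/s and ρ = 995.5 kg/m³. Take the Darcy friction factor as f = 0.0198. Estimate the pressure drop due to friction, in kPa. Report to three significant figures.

V = 4Q/(πD²) = 4·0.161/(π·0.548²) = 0.6826 m/s
h_f = f(L/D)V²/(2g) = 0.01980·(677/0.548)·0.6826²/(2·9.81) = 0.5809 m
Δp = ρg·h_f = 995.5·9.81·0.5809 = 5.673 kPa

Δp ≈ 5.67 kPa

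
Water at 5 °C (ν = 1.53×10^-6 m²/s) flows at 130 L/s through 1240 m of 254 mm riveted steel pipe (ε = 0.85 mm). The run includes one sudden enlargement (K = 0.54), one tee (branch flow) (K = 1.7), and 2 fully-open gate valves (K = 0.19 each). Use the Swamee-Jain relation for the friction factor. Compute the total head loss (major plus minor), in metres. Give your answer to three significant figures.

V = 4Q/(πD²) = 2.566 m/s; V²/2g = 0.3355 m
Re = 4.26×10^5, ε/D = 0.00335 → f = 0.02740 (Swamee-Jain)
Major: h_f = f(L/D)·V²/2g = 0.02740·4882·0.3355 = 44.88 m
Minor: ΣK = 2.62; h_m = ΣK·V²/2g = 0.8790 m
Total H_L = 44.88 + 0.8790 = 45.76 m

H_L ≈ 45.8 m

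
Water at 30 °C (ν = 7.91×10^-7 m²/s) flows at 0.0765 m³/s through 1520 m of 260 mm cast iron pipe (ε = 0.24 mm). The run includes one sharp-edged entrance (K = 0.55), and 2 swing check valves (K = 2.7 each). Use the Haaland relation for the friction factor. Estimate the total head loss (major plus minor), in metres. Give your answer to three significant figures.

V = 4Q/(πD²) = 1.441 m/s; V²/2g = 0.1058 m
Re = 4.74×10^5, ε/D = 9.23×10^-4 → f = 0.01988 (Haaland)
Major: h_f = f(L/D)·V²/2g = 0.01988·5846·0.1058 = 12.30 m
Minor: ΣK = 5.95; h_m = ΣK·V²/2g = 0.6296 m
Total H_L = 12.30 + 0.6296 = 12.93 m

H_L ≈ 12.9 m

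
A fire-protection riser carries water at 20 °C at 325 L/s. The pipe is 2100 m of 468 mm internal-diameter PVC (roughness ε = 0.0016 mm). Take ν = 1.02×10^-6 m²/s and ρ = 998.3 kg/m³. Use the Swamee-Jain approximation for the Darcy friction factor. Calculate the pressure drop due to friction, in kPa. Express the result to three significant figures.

Δp ≈ 95.7 kPa

V = 4Q/(πD²) = 4·0.325/(π·0.468²) = 1.889 m/s
Re = VD/ν = 1.889·0.468/1.02×10^-6 = 8.67×10^5 → turbulent
ε/D = 0.0016/468 = 3.42×10^-6
Swamee-Jain: f = 0.01197
h_f = f(L/D)V²/(2g) = 0.01197·(2100/0.468)·1.889²/(2·9.81) = 9.772 m
Δp = ρg·h_f = 998.3·9.81·9.772 = 95.70 kPa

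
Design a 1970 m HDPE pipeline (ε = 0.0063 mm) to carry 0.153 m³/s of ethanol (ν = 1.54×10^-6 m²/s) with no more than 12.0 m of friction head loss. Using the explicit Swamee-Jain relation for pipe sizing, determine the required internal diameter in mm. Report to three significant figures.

D ≈ 343 mm

Swamee-Jain (Type III): D = 0.66·[ε^1.25·(LQ²/(gh_f))^4.75 + ν·Q^9.4·(L/(gh_f))^5.2]^0.04
LQ²/(gh_f) = 0.3917; L/(gh_f) = 16.73
Term 1 = ε^1.25·(…)^4.75 = 3.68×10^-9; Term 2 = ν·Q^9.4·(…)^5.2 = 7.70×10^-8
D = 0.66·(3.68×10^-9 + 7.70×10^-8)^0.04 = 0.3434 m = 343 mm
Check: V = 1.65 m/s, Re = 3.68×10^5, f = 0.01408, h_f = 11.2 m ≈ 12.0 m ✓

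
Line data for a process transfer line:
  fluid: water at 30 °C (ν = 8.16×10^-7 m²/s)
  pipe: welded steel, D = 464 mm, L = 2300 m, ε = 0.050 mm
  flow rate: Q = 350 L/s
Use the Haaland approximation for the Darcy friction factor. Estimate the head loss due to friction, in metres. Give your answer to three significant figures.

V = 4Q/(πD²) = 4·0.350/(π·0.464²) = 2.070 m/s
Re = VD/ν = 2.070·0.464/8.16×10^-7 = 1.18×10^6 → turbulent
ε/D = 0.050/464 = 1.08×10^-4
Haaland: f = 0.01328
h_f = f(L/D)V²/(2g) = 0.01328·(2300/0.464)·2.070²/(2·9.81) = 14.37 m

h_f ≈ 14.4 m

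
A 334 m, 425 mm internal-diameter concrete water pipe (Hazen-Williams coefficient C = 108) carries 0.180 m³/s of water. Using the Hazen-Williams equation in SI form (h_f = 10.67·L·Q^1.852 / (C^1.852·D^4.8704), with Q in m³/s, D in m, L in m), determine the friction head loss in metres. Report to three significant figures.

h_f = 10.67·334·0.180^1.852 / (108^1.852·0.425^4.8704) = 1.647 m

h_f ≈ 1.65 m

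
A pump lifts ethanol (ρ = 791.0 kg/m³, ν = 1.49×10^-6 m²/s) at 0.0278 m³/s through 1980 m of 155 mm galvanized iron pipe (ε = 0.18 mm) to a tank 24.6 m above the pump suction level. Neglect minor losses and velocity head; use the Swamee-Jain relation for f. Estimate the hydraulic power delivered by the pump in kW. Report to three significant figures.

V = 4Q/(πD²) = 1.473 m/s; Re = 1.53×10^5; ε/D = 0.00116; f = 0.02216
h_f = f(L/D)V²/2g = 31.31 m
Total head H = z + h_f = 24.6 + 31.31 = 55.91 m
P_hyd = ρgQH = 791.0·9.81·0.0278·55.91 = 12.06 kW

P_hyd ≈ 12.1 kW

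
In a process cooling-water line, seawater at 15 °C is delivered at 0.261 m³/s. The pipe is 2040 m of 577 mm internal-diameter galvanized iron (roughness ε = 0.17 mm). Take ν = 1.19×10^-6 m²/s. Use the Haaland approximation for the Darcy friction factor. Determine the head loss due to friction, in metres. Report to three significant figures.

h_f ≈ 2.90 m

V = 4Q/(πD²) = 4·0.261/(π·0.577²) = 0.9982 m/s
Re = VD/ν = 0.9982·0.577/1.19×10^-6 = 4.84×10^5 → turbulent
ε/D = 0.17/577 = 2.95×10^-4
Haaland: f = 0.01615
h_f = f(L/D)V²/(2g) = 0.01615·(2040/0.577)·0.9982²/(2·9.81) = 2.899 m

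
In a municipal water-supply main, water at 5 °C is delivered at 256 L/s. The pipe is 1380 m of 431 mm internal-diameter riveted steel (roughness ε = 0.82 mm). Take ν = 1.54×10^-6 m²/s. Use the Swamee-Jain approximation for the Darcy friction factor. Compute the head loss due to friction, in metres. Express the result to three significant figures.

h_f ≈ 11.9 m

V = 4Q/(πD²) = 4·0.256/(π·0.431²) = 1.755 m/s
Re = VD/ν = 1.755·0.431/1.54×10^-6 = 4.91×10^5 → turbulent
ε/D = 0.82/431 = 0.00190
Swamee-Jain: f = 0.02361
h_f = f(L/D)V²/(2g) = 0.02361·(1380/0.431)·1.755²/(2·9.81) = 11.87 m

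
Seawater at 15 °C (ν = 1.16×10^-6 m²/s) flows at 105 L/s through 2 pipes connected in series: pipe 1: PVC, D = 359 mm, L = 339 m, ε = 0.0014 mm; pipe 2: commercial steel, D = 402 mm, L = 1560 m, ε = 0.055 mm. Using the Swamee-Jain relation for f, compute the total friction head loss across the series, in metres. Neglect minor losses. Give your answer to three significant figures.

Pipe 1: V = 1.037 m/s, Re = 3.21×10^5, ε/D = 3.90×10^-6, f = 0.01424, h_1 = f(L/D)V²/2g = 0.7375 m
Pipe 2: V = 0.8273 m/s, Re = 2.87×10^5, ε/D = 1.37×10^-4, f = 0.01587, h_2 = f(L/D)V²/2g = 2.148 m
Series → Q common, losses add: H = Σh = 2.885 m

H ≈ 2.89 m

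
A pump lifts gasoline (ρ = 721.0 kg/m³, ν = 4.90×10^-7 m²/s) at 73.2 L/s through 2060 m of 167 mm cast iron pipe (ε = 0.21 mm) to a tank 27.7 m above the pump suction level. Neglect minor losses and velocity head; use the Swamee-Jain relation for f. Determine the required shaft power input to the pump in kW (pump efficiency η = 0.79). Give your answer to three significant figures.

P_shaft ≈ 115 kW

V = 4Q/(πD²) = 3.342 m/s; Re = 1.14×10^6; ε/D = 0.00126; f = 0.02108
h_f = f(L/D)V²/2g = 148.0 m
Total head H = z + h_f = 27.7 + 148.0 = 175.7 m
P_hyd = ρgQH = 721.0·9.81·0.0732·175.7 = 90.99 kW
P_shaft = P_hyd/η = 90.99/0.79 = 115.2 kW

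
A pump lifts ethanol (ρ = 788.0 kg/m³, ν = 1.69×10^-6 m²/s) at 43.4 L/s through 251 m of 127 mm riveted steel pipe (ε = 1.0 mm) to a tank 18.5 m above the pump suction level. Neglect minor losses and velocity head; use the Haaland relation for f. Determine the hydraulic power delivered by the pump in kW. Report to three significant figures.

P_hyd ≈ 20.2 kW

V = 4Q/(πD²) = 3.426 m/s; Re = 2.57×10^5; ε/D = 0.00787; f = 0.03534
h_f = f(L/D)V²/2g = 41.78 m
Total head H = z + h_f = 18.5 + 41.78 = 60.28 m
P_hyd = ρgQH = 788.0·9.81·0.0434·60.28 = 20.22 kW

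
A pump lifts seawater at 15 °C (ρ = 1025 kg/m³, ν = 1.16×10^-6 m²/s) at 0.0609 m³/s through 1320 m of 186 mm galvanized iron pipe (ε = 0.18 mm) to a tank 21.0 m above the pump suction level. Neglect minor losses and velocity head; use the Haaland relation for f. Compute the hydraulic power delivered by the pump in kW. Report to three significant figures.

V = 4Q/(πD²) = 2.241 m/s; Re = 3.59×10^5; ε/D = 9.68×10^-4; f = 0.02025
h_f = f(L/D)V²/2g = 36.80 m
Total head H = z + h_f = 21.0 + 36.80 = 57.80 m
P_hyd = ρgQH = 1025·9.81·0.0609·57.80 = 35.39 kW

P_hyd ≈ 35.4 kW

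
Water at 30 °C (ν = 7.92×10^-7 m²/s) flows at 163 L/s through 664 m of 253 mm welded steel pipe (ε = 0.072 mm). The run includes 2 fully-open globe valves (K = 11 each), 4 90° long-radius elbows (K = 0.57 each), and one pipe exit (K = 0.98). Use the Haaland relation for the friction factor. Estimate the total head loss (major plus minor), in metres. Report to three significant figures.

H_L ≈ 35.2 m

V = 4Q/(πD²) = 3.242 m/s; V²/2g = 0.5358 m
Re = 1.04×10^6, ε/D = 2.85×10^-4 → f = 0.01544 (Haaland)
Major: h_f = f(L/D)·V²/2g = 0.01544·2625·0.5358 = 21.71 m
Minor: ΣK = 25.3; h_m = ΣK·V²/2g = 13.53 m
Total H_L = 21.71 + 13.53 = 35.25 m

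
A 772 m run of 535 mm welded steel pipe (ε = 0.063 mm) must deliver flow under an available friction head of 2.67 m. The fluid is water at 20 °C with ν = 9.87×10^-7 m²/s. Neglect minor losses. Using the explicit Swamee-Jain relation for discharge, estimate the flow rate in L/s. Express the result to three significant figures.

Q ≈ 364 L/s

Swamee-Jain (Type II): Q = -0.965·√(gD⁵h_f/L)·ln[ε/(3.7D) + √(3.17ν²L/(gD³h_f))]
√(gD⁵h_f/L) = √(9.81·0.535⁵·2.67/772) = 0.03856
ε/(3.7D) = 3.18×10^-5; √(3.17ν²L/(gD³h_f)) = 2.44×10^-5
Q = -0.965·0.03856·ln(5.621×10^-5) = 0.3642 m³/s
Check: V = 1.62 m/s, Re = 8.78×10^5, f = 0.01390, h_f = 2.68 m ≈ 2.67 m ✓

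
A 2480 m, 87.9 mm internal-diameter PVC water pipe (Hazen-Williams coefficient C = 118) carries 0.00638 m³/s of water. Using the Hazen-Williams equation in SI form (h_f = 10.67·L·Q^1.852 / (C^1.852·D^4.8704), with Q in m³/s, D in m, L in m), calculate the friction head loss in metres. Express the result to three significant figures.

h_f ≈ 46.0 m

h_f = 10.67·2480·0.00638^1.852 / (118^1.852·0.0879^4.8704) = 46.05 m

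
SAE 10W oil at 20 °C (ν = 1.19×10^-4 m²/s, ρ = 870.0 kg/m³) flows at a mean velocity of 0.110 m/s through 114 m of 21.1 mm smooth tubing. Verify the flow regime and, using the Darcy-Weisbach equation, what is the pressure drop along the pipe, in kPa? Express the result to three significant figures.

Δp ≈ 93.3 kPa

Re = VD/ν = 0.110·0.02110/1.19×10^-4 = 19.5 → laminar (Re < 2300)
f = 64/Re = 3.281
h_f = f(L/D)V²/(2g) = 3.281·(114/0.02110)·0.110²/(2·9.81) = 10.93 m
Δp = ρg·h_f = 870.0·9.81·10.93 = 93.31 kPa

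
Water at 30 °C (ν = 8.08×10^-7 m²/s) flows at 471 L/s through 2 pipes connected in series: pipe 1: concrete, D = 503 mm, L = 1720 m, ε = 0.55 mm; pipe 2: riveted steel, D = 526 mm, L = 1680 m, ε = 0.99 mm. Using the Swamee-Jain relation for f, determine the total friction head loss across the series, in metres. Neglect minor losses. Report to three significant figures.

H ≈ 37.7 m

Pipe 1: V = 2.370 m/s, Re = 1.48×10^6, ε/D = 0.00109, f = 0.02033, h_1 = f(L/D)V²/2g = 19.91 m
Pipe 2: V = 2.168 m/s, Re = 1.41×10^6, ε/D = 0.00188, f = 0.02325, h_2 = f(L/D)V²/2g = 17.78 m
Series → Q common, losses add: H = Σh = 37.69 m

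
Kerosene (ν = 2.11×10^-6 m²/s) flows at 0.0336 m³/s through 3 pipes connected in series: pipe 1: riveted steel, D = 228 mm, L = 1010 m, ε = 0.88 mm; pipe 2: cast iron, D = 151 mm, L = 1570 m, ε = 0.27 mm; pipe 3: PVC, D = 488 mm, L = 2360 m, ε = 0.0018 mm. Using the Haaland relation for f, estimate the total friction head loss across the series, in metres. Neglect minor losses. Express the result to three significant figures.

Pipe 1: V = 0.8230 m/s, Re = 8.89×10^4, ε/D = 0.00386, f = 0.02930, h_1 = f(L/D)V²/2g = 4.480 m
Pipe 2: V = 1.876 m/s, Re = 1.34×10^5, ε/D = 0.00179, f = 0.02402, h_2 = f(L/D)V²/2g = 44.80 m
Pipe 3: V = 0.1796 m/s, Re = 4.15×10^4, ε/D = 3.69×10^-6, f = 0.02161, h_3 = f(L/D)V²/2g = 0.1719 m
Series → Q common, losses add: H = Σh = 49.45 m

H ≈ 49.5 m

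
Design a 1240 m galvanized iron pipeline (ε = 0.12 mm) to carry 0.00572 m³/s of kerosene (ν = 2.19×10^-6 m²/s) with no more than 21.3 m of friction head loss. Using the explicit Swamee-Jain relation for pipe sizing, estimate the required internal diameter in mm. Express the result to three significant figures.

Swamee-Jain (Type III): D = 0.66·[ε^1.25·(LQ²/(gh_f))^4.75 + ν·Q^9.4·(L/(gh_f))^5.2]^0.04
LQ²/(gh_f) = 1.942×10^-4; L/(gh_f) = 5.934
Term 1 = ε^1.25·(…)^4.75 = 2.94×10^-23; Term 2 = ν·Q^9.4·(…)^5.2 = 1.91×10^-23
D = 0.66·(2.94×10^-23 + 1.91×10^-23)^0.04 = 0.08452 m = 84.5 mm
Check: V = 1.02 m/s, Re = 3.93×10^4, f = 0.02610, h_f = 20.3 m ≈ 21.3 m ✓

D ≈ 84.5 mm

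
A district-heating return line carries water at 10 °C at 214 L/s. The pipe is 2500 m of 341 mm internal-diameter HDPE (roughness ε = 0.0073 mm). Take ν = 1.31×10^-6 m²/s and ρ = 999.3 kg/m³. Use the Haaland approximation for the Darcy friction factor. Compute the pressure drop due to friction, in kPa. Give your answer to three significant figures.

Δp ≈ 259 kPa

V = 4Q/(πD²) = 4·0.214/(π·0.341²) = 2.343 m/s
Re = VD/ν = 2.343·0.341/1.31×10^-6 = 6.10×10^5 → turbulent
ε/D = 0.0073/341 = 2.14×10^-5
Haaland: f = 0.01290
h_f = f(L/D)V²/(2g) = 0.01290·(2500/0.341)·2.343²/(2·9.81) = 26.47 m
Δp = ρg·h_f = 999.3·9.81·26.47 = 259.5 kPa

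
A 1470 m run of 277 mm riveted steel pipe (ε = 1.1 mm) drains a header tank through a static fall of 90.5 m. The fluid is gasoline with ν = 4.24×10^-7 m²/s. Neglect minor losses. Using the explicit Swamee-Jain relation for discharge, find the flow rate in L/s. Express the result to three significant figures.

Swamee-Jain (Type II): Q = -0.965·√(gD⁵h_f/L)·ln[ε/(3.7D) + √(3.17ν²L/(gD³h_f))]
√(gD⁵h_f/L) = √(9.81·0.277⁵·90.5/1470) = 0.03138
ε/(3.7D) = 0.00107; √(3.17ν²L/(gD³h_f)) = 6.66×10^-6
Q = -0.965·0.03138·ln(0.001080) = 0.2069 m³/s
Check: V = 3.43 m/s, Re = 2.24×10^6, f = 0.02844, h_f = 90.7 m ≈ 90.5 m ✓

Q ≈ 207 L/s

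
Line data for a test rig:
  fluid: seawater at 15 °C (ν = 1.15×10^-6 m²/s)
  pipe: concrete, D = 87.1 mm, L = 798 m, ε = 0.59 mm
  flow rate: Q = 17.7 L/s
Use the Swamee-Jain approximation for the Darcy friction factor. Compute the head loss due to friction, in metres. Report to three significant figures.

h_f ≈ 140 m

V = 4Q/(πD²) = 4·0.0177/(π·0.0871²) = 2.971 m/s
Re = VD/ν = 2.971·0.0871/1.15×10^-6 = 2.25×10^5 → turbulent
ε/D = 0.59/87.1 = 0.00677
Swamee-Jain: f = 0.03386
h_f = f(L/D)V²/(2g) = 0.03386·(798/0.0871)·2.971²/(2·9.81) = 139.5 m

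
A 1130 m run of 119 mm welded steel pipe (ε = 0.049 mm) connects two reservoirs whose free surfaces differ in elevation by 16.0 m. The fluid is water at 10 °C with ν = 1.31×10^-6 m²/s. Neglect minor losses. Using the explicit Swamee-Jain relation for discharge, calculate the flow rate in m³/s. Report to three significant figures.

Swamee-Jain (Type II): Q = -0.965·√(gD⁵h_f/L)·ln[ε/(3.7D) + √(3.17ν²L/(gD³h_f))]
√(gD⁵h_f/L) = √(9.81·0.119⁵·16.0/1130) = 0.001821
ε/(3.7D) = 1.11×10^-4; √(3.17ν²L/(gD³h_f)) = 1.52×10^-4
Q = -0.965·0.001821·ln(2.637×10^-4) = 0.01448 m³/s
Check: V = 1.30 m/s, Re = 1.18×10^5, f = 0.01958, h_f = 16.1 m ≈ 16.0 m ✓

Q ≈ 0.0145 m³/s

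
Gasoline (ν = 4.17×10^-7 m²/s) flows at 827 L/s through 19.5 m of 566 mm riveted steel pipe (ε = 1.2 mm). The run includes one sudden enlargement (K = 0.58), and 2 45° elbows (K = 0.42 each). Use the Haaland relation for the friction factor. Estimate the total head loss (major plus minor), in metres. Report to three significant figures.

V = 4Q/(πD²) = 3.287 m/s; V²/2g = 0.5506 m
Re = 4.46×10^6, ε/D = 0.00212 → f = 0.02387 (Haaland)
Major: h_f = f(L/D)·V²/2g = 0.02387·34.45·0.5506 = 0.4528 m
Minor: ΣK = 1.42; h_m = ΣK·V²/2g = 0.7819 m
Total H_L = 0.4528 + 0.7819 = 1.235 m

H_L ≈ 1.23 m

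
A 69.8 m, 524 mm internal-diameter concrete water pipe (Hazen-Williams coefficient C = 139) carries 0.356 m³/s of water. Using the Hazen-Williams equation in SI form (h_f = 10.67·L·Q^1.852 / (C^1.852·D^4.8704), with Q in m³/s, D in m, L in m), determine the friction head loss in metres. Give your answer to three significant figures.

h_f ≈ 0.275 m

h_f = 10.67·69.8·0.356^1.852 / (139^1.852·0.524^4.8704) = 0.2750 m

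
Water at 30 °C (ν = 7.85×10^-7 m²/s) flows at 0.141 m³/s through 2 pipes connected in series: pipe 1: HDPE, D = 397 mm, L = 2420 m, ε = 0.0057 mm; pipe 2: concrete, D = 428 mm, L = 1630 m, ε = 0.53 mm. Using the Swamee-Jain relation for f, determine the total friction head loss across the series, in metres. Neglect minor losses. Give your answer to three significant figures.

H ≈ 9.22 m

Pipe 1: V = 1.139 m/s, Re = 5.76×10^5, ε/D = 1.44×10^-5, f = 0.01301, h_1 = f(L/D)V²/2g = 5.246 m
Pipe 2: V = 0.9800 m/s, Re = 5.34×10^5, ε/D = 0.00124, f = 0.02130, h_2 = f(L/D)V²/2g = 3.971 m
Series → Q common, losses add: H = Σh = 9.217 m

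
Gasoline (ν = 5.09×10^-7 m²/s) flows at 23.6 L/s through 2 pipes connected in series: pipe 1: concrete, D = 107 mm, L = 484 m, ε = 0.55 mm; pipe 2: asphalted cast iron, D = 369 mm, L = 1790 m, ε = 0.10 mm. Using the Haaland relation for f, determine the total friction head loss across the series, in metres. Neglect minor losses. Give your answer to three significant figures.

Pipe 1: V = 2.625 m/s, Re = 5.52×10^5, ε/D = 0.00514, f = 0.03084, h_1 = f(L/D)V²/2g = 48.98 m
Pipe 2: V = 0.2207 m/s, Re = 1.60×10^5, ε/D = 2.71×10^-4, f = 0.01782, h_2 = f(L/D)V²/2g = 0.2145 m
Series → Q common, losses add: H = Σh = 49.19 m

H ≈ 49.2 m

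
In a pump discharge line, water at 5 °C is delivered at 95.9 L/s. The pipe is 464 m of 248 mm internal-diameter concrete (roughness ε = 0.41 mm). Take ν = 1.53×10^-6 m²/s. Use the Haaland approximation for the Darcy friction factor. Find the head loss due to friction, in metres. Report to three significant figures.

V = 4Q/(πD²) = 4·0.0959/(π·0.248²) = 1.985 m/s
Re = VD/ν = 1.985·0.248/1.53×10^-6 = 3.22×10^5 → turbulent
ε/D = 0.41/248 = 0.00165
Haaland: f = 0.02289
h_f = f(L/D)V²/(2g) = 0.02289·(464/0.248)·1.985²/(2·9.81) = 8.602 m

h_f ≈ 8.60 m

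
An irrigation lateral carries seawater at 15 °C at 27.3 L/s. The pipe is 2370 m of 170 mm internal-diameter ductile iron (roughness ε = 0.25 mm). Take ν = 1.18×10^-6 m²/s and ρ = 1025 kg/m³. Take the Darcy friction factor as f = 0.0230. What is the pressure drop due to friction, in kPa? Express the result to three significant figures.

Δp ≈ 238 kPa

V = 4Q/(πD²) = 4·0.0273/(π·0.170²) = 1.203 m/s
h_f = f(L/D)V²/(2g) = 0.02300·(2370/0.170)·1.203²/(2·9.81) = 23.64 m
Δp = ρg·h_f = 1025·9.81·23.64 = 237.7 kPa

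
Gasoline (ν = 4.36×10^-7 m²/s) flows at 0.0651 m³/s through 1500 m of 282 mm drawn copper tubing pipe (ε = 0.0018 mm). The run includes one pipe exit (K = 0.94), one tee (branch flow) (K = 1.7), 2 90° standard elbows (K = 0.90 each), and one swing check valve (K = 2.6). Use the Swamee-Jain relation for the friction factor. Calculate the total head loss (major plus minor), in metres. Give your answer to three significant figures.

V = 4Q/(πD²) = 1.042 m/s; V²/2g = 0.05537 m
Re = 6.74×10^5, ε/D = 6.38×10^-6 → f = 0.01254 (Swamee-Jain)
Major: h_f = f(L/D)·V²/2g = 0.01254·5319·0.05537 = 3.694 m
Minor: ΣK = 7.04; h_m = ΣK·V²/2g = 0.3898 m
Total H_L = 3.694 + 0.3898 = 4.084 m

H_L ≈ 4.08 m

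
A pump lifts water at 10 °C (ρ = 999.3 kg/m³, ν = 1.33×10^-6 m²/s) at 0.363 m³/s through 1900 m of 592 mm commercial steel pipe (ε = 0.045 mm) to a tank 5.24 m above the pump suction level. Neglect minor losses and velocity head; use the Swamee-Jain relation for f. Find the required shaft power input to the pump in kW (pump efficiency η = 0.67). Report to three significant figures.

V = 4Q/(πD²) = 1.319 m/s; Re = 5.87×10^5; ε/D = 7.60×10^-5; f = 0.01390
h_f = f(L/D)V²/2g = 3.955 m
Total head H = z + h_f = 5.24 + 3.955 = 9.195 m
P_hyd = ρgQH = 999.3·9.81·0.363·9.195 = 32.72 kW
P_shaft = P_hyd/η = 32.72/0.67 = 48.84 kW

P_shaft ≈ 48.8 kW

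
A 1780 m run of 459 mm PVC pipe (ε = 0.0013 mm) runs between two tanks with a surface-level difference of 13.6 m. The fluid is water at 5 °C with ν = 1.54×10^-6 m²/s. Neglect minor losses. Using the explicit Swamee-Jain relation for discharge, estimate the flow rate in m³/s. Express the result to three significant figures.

Swamee-Jain (Type II): Q = -0.965·√(gD⁵h_f/L)·ln[ε/(3.7D) + √(3.17ν²L/(gD³h_f))]
√(gD⁵h_f/L) = √(9.81·0.459⁵·13.6/1780) = 0.03908
ε/(3.7D) = 7.65×10^-7; √(3.17ν²L/(gD³h_f)) = 3.22×10^-5
Q = -0.965·0.03908·ln(3.297×10^-5) = 0.3892 m³/s
Check: V = 2.35 m/s, Re = 7.01×10^5, f = 0.01239, h_f = 13.5 m ≈ 13.6 m ✓

Q ≈ 0.389 m³/s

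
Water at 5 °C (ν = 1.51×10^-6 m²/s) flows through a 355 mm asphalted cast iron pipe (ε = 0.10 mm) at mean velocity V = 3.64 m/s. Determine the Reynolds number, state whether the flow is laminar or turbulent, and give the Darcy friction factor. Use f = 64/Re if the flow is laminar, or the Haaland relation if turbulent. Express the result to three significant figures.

Re = VD/ν = 3.640·0.355/1.51×10^-6 = 8.56×10^5
Re > 4000 → turbulent; ε/D = 2.82×10^-4
Haaland: f = 0.01553

Re ≈ 8.56×10^5; turbulent; f ≈ 0.0155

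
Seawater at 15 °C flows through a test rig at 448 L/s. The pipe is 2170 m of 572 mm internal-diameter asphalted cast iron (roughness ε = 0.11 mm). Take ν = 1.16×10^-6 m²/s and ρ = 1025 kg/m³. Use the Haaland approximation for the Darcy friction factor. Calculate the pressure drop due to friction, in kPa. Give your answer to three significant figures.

V = 4Q/(πD²) = 4·0.448/(π·0.572²) = 1.743 m/s
Re = VD/ν = 1.743·0.572/1.16×10^-6 = 8.60×10^5 → turbulent
ε/D = 0.11/572 = 1.92×10^-4
Haaland: f = 0.01464
h_f = f(L/D)V²/(2g) = 0.01464·(2170/0.572)·1.743²/(2·9.81) = 8.602 m
Δp = ρg·h_f = 1025·9.81·8.602 = 86.50 kPa

Δp ≈ 86.5 kPa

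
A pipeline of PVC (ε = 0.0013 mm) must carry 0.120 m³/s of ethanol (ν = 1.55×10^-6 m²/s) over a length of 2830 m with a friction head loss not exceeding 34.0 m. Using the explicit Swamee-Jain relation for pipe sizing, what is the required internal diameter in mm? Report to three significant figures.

Swamee-Jain (Type III): D = 0.66·[ε^1.25·(LQ²/(gh_f))^4.75 + ν·Q^9.4·(L/(gh_f))^5.2]^0.04
LQ²/(gh_f) = 0.1222; L/(gh_f) = 8.485
Term 1 = ε^1.25·(…)^4.75 = 2.02×10^-12; Term 2 = ν·Q^9.4·(…)^5.2 = 2.31×10^-10
D = 0.66·(2.02×10^-12 + 2.31×10^-10)^0.04 = 0.2718 m = 272 mm
Check: V = 2.07 m/s, Re = 3.63×10^5, f = 0.01394, h_f = 31.6 m ≈ 34.0 m ✓

D ≈ 272 mm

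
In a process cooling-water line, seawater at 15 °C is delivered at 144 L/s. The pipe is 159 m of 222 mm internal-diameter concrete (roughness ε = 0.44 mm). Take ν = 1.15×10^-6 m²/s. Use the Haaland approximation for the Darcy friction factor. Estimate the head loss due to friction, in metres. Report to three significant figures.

V = 4Q/(πD²) = 4·0.144/(π·0.222²) = 3.720 m/s
Re = VD/ν = 3.720·0.222/1.15×10^-6 = 7.18×10^5 → turbulent
ε/D = 0.44/222 = 0.00198
Haaland: f = 0.02364
h_f = f(L/D)V²/(2g) = 0.02364·(159/0.222)·3.720²/(2·9.81) = 11.94 m

h_f ≈ 11.9 m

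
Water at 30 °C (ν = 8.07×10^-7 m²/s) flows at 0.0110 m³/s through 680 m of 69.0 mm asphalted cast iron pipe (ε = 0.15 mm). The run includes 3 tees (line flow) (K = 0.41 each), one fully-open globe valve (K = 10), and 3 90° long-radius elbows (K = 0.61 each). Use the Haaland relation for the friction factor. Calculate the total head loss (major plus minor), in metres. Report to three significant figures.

V = 4Q/(πD²) = 2.942 m/s; V²/2g = 0.4411 m
Re = 2.52×10^5, ε/D = 0.00217 → f = 0.02459 (Haaland)
Major: h_f = f(L/D)·V²/2g = 0.02459·9855·0.4411 = 106.9 m
Minor: ΣK = 13.1; h_m = ΣK·V²/2g = 5.760 m
Total H_L = 106.9 + 5.760 = 112.7 m

H_L ≈ 113 m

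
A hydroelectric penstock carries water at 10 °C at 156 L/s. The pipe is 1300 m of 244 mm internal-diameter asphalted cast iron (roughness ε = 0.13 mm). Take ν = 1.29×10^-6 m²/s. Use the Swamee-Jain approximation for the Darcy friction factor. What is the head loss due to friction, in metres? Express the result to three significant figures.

V = 4Q/(πD²) = 4·0.156/(π·0.244²) = 3.336 m/s
Re = VD/ν = 3.336·0.244/1.29×10^-6 = 6.31×10^5 → turbulent
ε/D = 0.13/244 = 5.33×10^-4
Swamee-Jain: f = 0.01780
h_f = f(L/D)V²/(2g) = 0.01780·(1300/0.244)·3.336²/(2·9.81) = 53.79 m

h_f ≈ 53.8 m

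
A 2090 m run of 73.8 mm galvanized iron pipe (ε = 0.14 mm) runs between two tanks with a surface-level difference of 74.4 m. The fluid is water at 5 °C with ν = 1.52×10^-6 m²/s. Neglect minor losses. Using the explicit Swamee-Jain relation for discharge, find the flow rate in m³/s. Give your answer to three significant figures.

Q ≈ 0.00608 m³/s

Swamee-Jain (Type II): Q = -0.965·√(gD⁵h_f/L)·ln[ε/(3.7D) + √(3.17ν²L/(gD³h_f))]
√(gD⁵h_f/L) = √(9.81·0.0738⁵·74.4/2090) = 8.744×10^-4
ε/(3.7D) = 5.13×10^-4; √(3.17ν²L/(gD³h_f)) = 2.28×10^-4
Q = -0.965·8.744×10^-4·ln(7.411×10^-4) = 0.006081 m³/s
Check: V = 1.42 m/s, Re = 6.90×10^4, f = 0.02575, h_f = 75.1 m ≈ 74.4 m ✓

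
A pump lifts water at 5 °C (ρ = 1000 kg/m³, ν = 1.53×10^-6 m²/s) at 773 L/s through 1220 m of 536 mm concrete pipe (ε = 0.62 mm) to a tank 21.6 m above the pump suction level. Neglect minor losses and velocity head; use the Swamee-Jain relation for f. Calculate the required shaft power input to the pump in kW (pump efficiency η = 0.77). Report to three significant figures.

V = 4Q/(πD²) = 3.426 m/s; Re = 1.20×10^6; ε/D = 0.00116; f = 0.02066
h_f = f(L/D)V²/2g = 28.12 m
Total head H = z + h_f = 21.6 + 28.12 = 49.72 m
P_hyd = ρgQH = 1000·9.81·0.773·49.72 = 377.1 kW
P_shaft = P_hyd/η = 377.1/0.77 = 489.7 kW

P_shaft ≈ 490 kW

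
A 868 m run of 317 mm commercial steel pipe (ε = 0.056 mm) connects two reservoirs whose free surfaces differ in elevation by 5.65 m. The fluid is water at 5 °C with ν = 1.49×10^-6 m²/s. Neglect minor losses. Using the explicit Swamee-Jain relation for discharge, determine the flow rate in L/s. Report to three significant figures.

Swamee-Jain (Type II): Q = -0.965·√(gD⁵h_f/L)·ln[ε/(3.7D) + √(3.17ν²L/(gD³h_f))]
√(gD⁵h_f/L) = √(9.81·0.317⁵·5.65/868) = 0.01430
ε/(3.7D) = 4.77×10^-5; √(3.17ν²L/(gD³h_f)) = 5.88×10^-5
Q = -0.965·0.01430·ln(1.066×10^-4) = 0.1262 m³/s
Check: V = 1.60 m/s, Re = 3.40×10^5, f = 0.01589, h_f = 5.67 m ≈ 5.65 m ✓

Q ≈ 126 L/s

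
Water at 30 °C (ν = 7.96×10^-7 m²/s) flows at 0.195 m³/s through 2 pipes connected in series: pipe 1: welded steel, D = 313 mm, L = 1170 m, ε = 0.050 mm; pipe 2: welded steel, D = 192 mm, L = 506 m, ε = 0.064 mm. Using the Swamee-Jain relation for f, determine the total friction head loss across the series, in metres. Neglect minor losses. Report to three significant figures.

Pipe 1: V = 2.534 m/s, Re = 9.97×10^5, ε/D = 1.60×10^-4, f = 0.01431, h_1 = f(L/D)V²/2g = 17.51 m
Pipe 2: V = 6.735 m/s, Re = 1.62×10^6, ε/D = 3.33×10^-4, f = 0.01579, h_2 = f(L/D)V²/2g = 96.19 m
Series → Q common, losses add: H = Σh = 113.7 m

H ≈ 114 m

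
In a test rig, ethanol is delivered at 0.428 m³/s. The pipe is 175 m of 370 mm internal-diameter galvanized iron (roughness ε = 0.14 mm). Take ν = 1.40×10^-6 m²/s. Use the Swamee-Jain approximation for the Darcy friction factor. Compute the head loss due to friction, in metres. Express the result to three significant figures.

h_f ≈ 6.26 m

V = 4Q/(πD²) = 4·0.428/(π·0.370²) = 3.981 m/s
Re = VD/ν = 3.981·0.370/1.40×10^-6 = 1.05×10^6 → turbulent
ε/D = 0.14/370 = 3.78×10^-4
Swamee-Jain: f = 0.01638
h_f = f(L/D)V²/(2g) = 0.01638·(175/0.370)·3.981²/(2·9.81) = 6.258 m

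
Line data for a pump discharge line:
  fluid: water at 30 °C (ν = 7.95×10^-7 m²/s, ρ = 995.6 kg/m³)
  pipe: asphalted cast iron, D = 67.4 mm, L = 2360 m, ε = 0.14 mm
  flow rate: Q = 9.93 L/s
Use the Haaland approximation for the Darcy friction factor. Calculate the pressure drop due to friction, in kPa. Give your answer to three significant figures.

V = 4Q/(πD²) = 4·0.00993/(π·0.0674²) = 2.783 m/s
Re = VD/ν = 2.783·0.0674/7.95×10^-7 = 2.36×10^5 → turbulent
ε/D = 0.14/67.4 = 0.00208
Haaland: f = 0.02436
h_f = f(L/D)V²/(2g) = 0.02436·(2360/0.0674)·2.783²/(2·9.81) = 336.7 m
Δp = ρg·h_f = 995.6·9.81·336.7 = 3289 kPa

Δp ≈ 3290 kPa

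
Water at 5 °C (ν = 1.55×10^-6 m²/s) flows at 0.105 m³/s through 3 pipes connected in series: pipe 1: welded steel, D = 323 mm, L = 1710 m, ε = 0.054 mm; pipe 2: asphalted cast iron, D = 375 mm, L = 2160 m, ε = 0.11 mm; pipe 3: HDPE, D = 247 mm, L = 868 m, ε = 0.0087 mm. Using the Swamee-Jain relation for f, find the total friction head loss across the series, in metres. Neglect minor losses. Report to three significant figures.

H ≈ 24.2 m

Pipe 1: V = 1.281 m/s, Re = 2.67×10^5, ε/D = 1.67×10^-4, f = 0.01627, h_1 = f(L/D)V²/2g = 7.208 m
Pipe 2: V = 0.9507 m/s, Re = 2.30×10^5, ε/D = 2.93×10^-4, f = 0.01747, h_2 = f(L/D)V²/2g = 4.637 m
Pipe 3: V = 2.191 m/s, Re = 3.49×10^5, ε/D = 3.52×10^-5, f = 0.01441, h_3 = f(L/D)V²/2g = 12.40 m
Series → Q common, losses add: H = Σh = 24.24 m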